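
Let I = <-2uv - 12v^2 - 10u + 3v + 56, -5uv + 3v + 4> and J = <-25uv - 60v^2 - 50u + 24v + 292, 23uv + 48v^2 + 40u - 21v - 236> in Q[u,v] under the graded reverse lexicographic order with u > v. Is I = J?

Yes, the ideals are equal.

Since reduced Gröbner bases are canonical representatives of ideals under a given ordering, it suffices to compute and compare them.
Buchberger on the first generating set:
f_1 = -2uv - 12v^2 - 10u + 3v + 56, LT = uv.
f_2 = -5uv + 3v + 4, LT = uv.

S(f_1,f_2): lcm = uv. S = 6v^2 + 5u - 9/10v - 136/5.
  reduce S modulo (f_1, f_2):
  remainder 6v^2 + 5u - 9/10v - 136/5 ≠ 0; add g_3 = 6v^2 + 5u - 9/10v - 136/5 to the basis.

S(f_1,g_3): lcm = uv^2. S = 6v^3 - 5/6u^2 + 103/20uv - 3/2v^2 + 68/15u - 28v.
  reduce S modulo (f_1, f_2, g_3):
  remainder -5/6u^2 + 151/30u - 4/5v - 13/5 ≠ 0; add g_4 = -5/6u^2 + 151/30u - 4/5v - 13/5 to the basis.

The other S-polynomials (S(f_2,g_3), S(f_1,g_4), S(f_2,g_4), S(g_3,g_4)) all reduce to 0 modulo the current basis, so we have a Gröbner basis.
Inter-reduce: drop elements whose leading term is divisible by another's, tail-reduce, and make monic.
Reduced Gröbner basis: {u^2 - 151/25u + 24/25v + 78/25, uv - 3/5v - 4/5, v^2 + 5/6u - 3/20v - 68/15}.

Buchberger on the second generating set:
h_1 = -25uv - 60v^2 - 50u + 24v + 292, LT = uv.
h_2 = 23uv + 48v^2 + 40u - 21v - 236, LT = uv.

S(h_1,h_2): lcm = uv. S = 36/115v^2 + 6/23u - 27/575v - 816/575.
  reduce S modulo (h_1, h_2):
  remainder 36/115v^2 + 6/23u - 27/575v - 816/575 ≠ 0; add k_3 = 36/115v^2 + 6/23u - 27/575v - 816/575 to the basis.

S(h_1,k_3): lcm = uv^2. S = 12/5v^3 - 5/6u^2 + 43/20uv - 24/25v^2 + 68/15u - 292/25v.
  reduce S modulo (h_1, h_2, k_3):
  remainder -5/6u^2 + 151/30u - 4/5v - 13/5 ≠ 0; add k_4 = -5/6u^2 + 151/30u - 4/5v - 13/5 to the basis.

The other S-polynomials (S(h_2,k_3), S(h_1,k_4), S(h_2,k_4), S(k_3,k_4)) all reduce to 0 modulo the current basis, so we have a Gröbner basis.
Inter-reduce: drop elements whose leading term is divisible by another's, tail-reduce, and make monic.
Reduced Gröbner basis: {u^2 - 151/25u + 24/25v + 78/25, uv - 3/5v - 4/5, v^2 + 5/6u - 3/20v - 68/15}.

Same reduced basis, so the two generating sets span the same ideal.
The same test decides containment: I ⊆ J iff every generator of I reduces to 0 modulo a Gröbner basis of J.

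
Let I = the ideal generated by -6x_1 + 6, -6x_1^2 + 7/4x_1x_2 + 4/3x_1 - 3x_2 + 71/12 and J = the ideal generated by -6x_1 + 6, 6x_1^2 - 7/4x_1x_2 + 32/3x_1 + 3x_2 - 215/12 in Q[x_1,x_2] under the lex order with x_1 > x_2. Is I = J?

Yes, the ideals are equal.

Since reduced Gröbner bases are canonical representatives of ideals under a given ordering, it suffices to compute and compare them.
Buchberger on the first generating set:
f_1 = -6x_1 + 6, LT = x_1.
f_2 = -6x_1^2 + 7/4x_1x_2 + 4/3x_1 - 3x_2 + 71/12, LT = x_1^2.

S(f_1,f_2): lcm = x_1^2. S = 7/24x_1x_2 - 7/9x_1 - 1/2x_2 + 71/72.
  leading term x_1x_2: subtract (-7/144x_2)·f_1 from 7/24x_1x_2 - 7/9x_1 - 1/2x_2 + 71/72 → -7/9x_1 - 5/24x_2 + 71/72
  leading term x_1: subtract (7/54)·f_1 from -7/9x_1 - 5/24x_2 + 71/72 → -5/24x_2 + 5/24
  leading term x_2: no divisor's leading term divides it; move -5/24x_2 to the remainder.
  leading term 1: no divisor's leading term divides it; move 5/24 to the remainder.
  remainder -5/24x_2 + 5/24 ≠ 0; add g_3 = -5/24x_2 + 5/24 to the basis.

The other S-polynomials (S(f_1,g_3), S(f_2,g_3)) all reduce to 0 modulo the current basis, so we have a Gröbner basis.
Inter-reduce: drop elements whose leading term is divisible by another's, tail-reduce, and make monic.
Reduced Gröbner basis: {x_1 - 1, x_2 - 1}.

Buchberger on the second generating set:
h_1 = -6x_1 + 6, LT = x_1.
h_2 = 6x_1^2 - 7/4x_1x_2 + 32/3x_1 + 3x_2 - 215/12, LT = x_1^2.

S(h_1,h_2): lcm = x_1^2. S = 7/24x_1x_2 - 25/9x_1 - 1/2x_2 + 215/72.
  leading term x_1x_2: subtract (-7/144x_2)·h_1 from 7/24x_1x_2 - 25/9x_1 - 1/2x_2 + 215/72 → -25/9x_1 - 5/24x_2 + 215/72
  leading term x_1: subtract (25/54)·h_1 from -25/9x_1 - 5/24x_2 + 215/72 → -5/24x_2 + 5/24
  leading term x_2: no divisor's leading term divides it; move -5/24x_2 to the remainder.
  leading term 1: no divisor's leading term divides it; move 5/24 to the remainder.
  remainder -5/24x_2 + 5/24 ≠ 0; add k_3 = -5/24x_2 + 5/24 to the basis.

The other S-polynomials (S(h_1,k_3), S(h_2,k_3)) all reduce to 0 modulo the current basis, so we have a Gröbner basis.
Inter-reduce: drop elements whose leading term is divisible by another's, tail-reduce, and make monic.
Reduced Gröbner basis: {x_1 - 1, x_2 - 1}.

The two bases agree; hence the ideals are identical.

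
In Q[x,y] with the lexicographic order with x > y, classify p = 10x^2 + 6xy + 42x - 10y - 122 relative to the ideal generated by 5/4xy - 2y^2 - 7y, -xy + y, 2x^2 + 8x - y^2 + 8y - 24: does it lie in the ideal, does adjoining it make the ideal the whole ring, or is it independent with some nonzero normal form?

Adjoining 10x^2 + 6xy + 42x - 10y - 122 makes the ideal the whole ring: the system is inconsistent.

First compute the reduced Gröbner basis of I by Buchberger's algorithm.
f_1 = 5/4xy - 2y^2 - 7y, LT = xy.
f_2 = -xy + y, LT = xy.
f_3 = 2x^2 + 8x - y^2 + 8y - 24, LT = x^2.

S(f_1,f_2): lcm = xy. S = -8/5y^2 - 23/5y.
  reduce S modulo (f_1, f_2, f_3):
  remainder -8/5y^2 - 23/5y ≠ 0; add h_4 = -8/5y^2 - 23/5y to the basis.

S(f_1,f_3): lcm = x^2y. S = -8/5xy^2 - 48/5xy + 1/2y^3 - 4y^2 + 12y.
  reduce S modulo (f_1, f_2, f_3, h_4):
  remainder 2897/128y ≠ 0; add h_5 = 2897/128y to the basis.

The other S-polynomials (S(f_2,f_3), S(f_1,h_4), S(f_2,h_4), S(f_3,h_4), S(f_1,h_5), S(f_2,h_5), S(f_3,h_5), S(h_4,h_5)) all reduce to 0 modulo the current basis, so we have a Gröbner basis.
Inter-reduce: drop elements whose leading term is divisible by another's, tail-reduce, and make monic.
Reduced Gröbner basis: {x^2 + 4x - 12, y}.
Label its elements g_1 = x^2 + 4x - 12, g_2 = y.

Reduce p = 10x^2 + 6xy + 42x - 10y - 122 modulo G:
  leading term x^2: subtract (10)·g_1 from 10x^2 + 6xy + 42x - 10y - 122 → 6xy + 2x - 10y - 2
  leading term xy: subtract (6x)·g_2 from 6xy + 2x - 10y - 2 → 2x - 10y - 2
  leading term x: no divisor's leading term divides it; move 2x to the remainder.
  leading term y: subtract (-10)·g_2 from -10y - 2 → -2
  leading term 1: no divisor's leading term divides it; move -2 to the remainder.
  normal form = 2x - 2.
The normal form is nonzero, so p ∉ I. Since p minus its normal form lies in I, I + (p) = I + (r) where r = 2x - 2; decide whether this ideal is the whole ring.
Run Buchberger on G together with r (pairs among the g_i already reduce to 0 since G is a Gröbner basis):
g_1 = x^2 + 4x - 12, LT = x^2.
g_2 = y, LT = y.
r = 2x - 2, LT = x.

S(g_1,r): lcm = x^2. S = 5x - 12.
  reduce S modulo (g_1, g_2, r):
  remainder -7 ≠ 0; add m_4 = -7 to the basis.

The other S-polynomials (S(g_1,g_2), S(g_2,r), S(g_1,m_4), S(g_2,m_4), S(r,m_4)) all reduce to 0 modulo the current basis, so we have a Gröbner basis.
Inter-reduce: drop elements whose leading term is divisible by another's, tail-reduce, and make monic.
Reduced Gröbner basis: {1}.
The reduced Gröbner basis of I + (p) is {1}: the ideal is the whole ring, so the enlarged system has no common solution — adjoining p is inconsistent.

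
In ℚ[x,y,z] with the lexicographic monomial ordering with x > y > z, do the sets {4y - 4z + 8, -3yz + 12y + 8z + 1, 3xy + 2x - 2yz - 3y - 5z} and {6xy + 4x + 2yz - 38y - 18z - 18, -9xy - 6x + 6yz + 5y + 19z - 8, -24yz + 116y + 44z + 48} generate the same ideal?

Equality of ideals is decidable: compute both reduced Gröbner bases (unique for the ordering) and check whether they agree.
Buchberger on the first generating set:
f_1 = 4y - 4z + 8, LT = y.
f_2 = -3yz + 12y + 8z + 1, LT = yz.
f_3 = 3xy + 2x - 2yz - 3y - 5z, LT = xy.

S(f_1,f_2): lcm = yz. S = 4y - z² + 14/3z + ⅓.
  leading term y: subtract (1)·f_1 from 4y - z² + 14/3z + ⅓ → -z² + 26/3z - 23/3
  leading term z²: no divisor's leading term divides it; move -z² to the remainder.
  leading term z: no divisor's leading term divides it; move 26/3z to the remainder.
  leading term 1: no divisor's leading term divides it; move -23/3 to the remainder.
  remainder -z² + 26/3z - 23/3 ≠ 0; add g_4 = -z² + 26/3z - 23/3 to the basis.

S(f_1,f_3): lcm = xy. S = -xz + 4/3x + ⅔yz + y + 5/3z.
  leading term xz: no divisor's leading term divides it; move -xz to the remainder.
  leading term x: no divisor's leading term divides it; move 4/3x to the remainder.
  leading term yz: subtract (⅙z)·f_1 from ⅔yz + y + 5/3z → y + ⅔z² + ⅓z
  leading term y: subtract (¼)·f_1 from y + ⅔z² + ⅓z → ⅔z² + 4/3z - 2
  leading term z²: subtract (-⅔)·g_4 from ⅔z² + 4/3z - 2 → 64/9z - 64/9
  leading term z: no divisor's leading term divides it; move 64/9z to the remainder.
  leading term 1: no divisor's leading term divides it; move -64/9 to the remainder.
  remainder -xz + 4/3x + 64/9z - 64/9 ≠ 0; add g_5 = -xz + 4/3x + 64/9z - 64/9 to the basis.

S(f_2,f_3): lcm = xyz. S = -4xy - 10/3xz - ⅓x + ⅔yz² + yz + 5/3z².
  leading term xy: subtract (-x)·f_1 from -4xy - 10/3xz - ⅓x + ⅔yz² + yz + 5/3z² → -22/3xz + 23/3x + ⅔yz² + yz + 5/3z²
  leading term xz: subtract (22/3)·g_5 from -22/3xz + 23/3x + ⅔yz² + yz + 5/3z² → -19/9x + ⅔yz² + yz + 5/3z² - 1408/27z + 1408/27
  leading term x: no divisor's leading term divides it; move -19/9x to the remainder.
  leading term yz²: subtract (⅙z²)·f_1 from ⅔yz² + yz + 5/3z² - 1408/27z + 1408/27 → yz + ⅔z³ + ⅓z² - 1408/27z + 1408/27
  leading term yz: subtract (¼z)·f_1 from yz + ⅔z³ + ⅓z² - 1408/27z + 1408/27 → ⅔z³ + 4/3z² - 1462/27z + 1408/27
  leading term z³: subtract (-⅔z)·g_4 from ⅔z³ + 4/3z² - 1462/27z + 1408/27 → 64/9z² - 1600/27z + 1408/27
  leading term z²: subtract (-64/9)·g_4 from 64/9z² - 1600/27z + 1408/27 → 64/27z - 64/27
  leading term z: no divisor's leading term divides it; move 64/27z to the remainder.
  leading term 1: no divisor's leading term divides it; move -64/27 to the remainder.
  remainder -19/9x + 64/27z - 64/27 ≠ 0; add g_6 = -19/9x + 64/27z - 64/27 to the basis.

The other S-polynomials (S(f_1,g_4), S(f_2,g_4), S(f_3,g_4), S(f_1,g_5), S(f_2,g_5), S(f_3,g_5), S(g_4,g_5), S(f_1,g_6), S(f_2,g_6), S(f_3,g_6), S(g_4,g_6), S(g_5,g_6)) all reduce to 0 modulo the current basis, so we have a Gröbner basis.
Inter-reduce: drop elements whose leading term is divisible by another's, tail-reduce, and make monic.
Reduced Gröbner basis: {x - 64/57z + 64/57, y - z + 2, z² - 26/3z + 23/3}.

Buchberger on the second generating set:
h_1 = 6xy + 4x + 2yz - 38y - 18z - 18, LT = xy.
h_2 = -9xy - 6x + 6yz + 5y + 19z - 8, LT = xy.
h_3 = -24yz + 116y + 44z + 48, LT = yz.

S(h_1,h_2): lcm = xy. S = yz - 52/9y - 8/9z - 35/9.
  leading term yz: subtract (-1/24)·h_3 from yz - 52/9y - 8/9z - 35/9 → -17/18y + 17/18z - 17/9
  leading term y: no divisor's leading term divides it; move -17/18y to the remainder.
  leading term z: no divisor's leading term divides it; move 17/18z to the remainder.
  leading term 1: no divisor's leading term divides it; move -17/9 to the remainder.
  remainder -17/18y + 17/18z - 17/9 ≠ 0; add k_4 = -17/18y + 17/18z - 17/9 to the basis.

S(h_1,h_3): lcm = xyz. S = 29/6xy + 5/2xz + 2x + ⅓yz² - 19/3yz - 3z² - 3z.
  leading term xy: subtract (29/36)·h_1 from 29/6xy + 5/2xz + 2x + ⅓yz² - 19/3yz - 3z² - 3z → 5/2xz - 11/9x + ⅓yz² - 143/18yz + 551/18y - 3z² + 23/2z + 29/2
  leading term xz: no divisor's leading term divides it; move 5/2xz to the remainder.
  leading term x: no divisor's leading term divides it; move -11/9x to the remainder.
  leading term yz²: subtract (-1/72z)·h_3 from ⅓yz² - 143/18yz + 551/18y - 3z² + 23/2z + 29/2 → -19/3yz + 551/18y - 43/18z² + 73/6z + 29/2
  leading term yz: subtract (19/72)·h_3 from -19/3yz + 551/18y - 43/18z² + 73/6z + 29/2 → -43/18z² + 5/9z + 11/6
  leading term z²: no divisor's leading term divides it; move -43/18z² to the remainder.
  leading term z: no divisor's leading term divides it; move 5/9z to the remainder.
  leading term 1: no divisor's leading term divides it; move 11/6 to the remainder.
  remainder 5/2xz - 11/9x - 43/18z² + 5/9z + 11/6 ≠ 0; add k_5 = 5/2xz - 11/9x - 43/18z² + 5/9z + 11/6 to the basis.

S(h_2,h_3): lcm = xyz. S = 29/6xy + 5/2xz + 2x - ⅔yz² - 5/9yz - 19/9z² + 8/9z.
  leading term xy: subtract (29/36)·h_1 from 29/6xy + 5/2xz + 2x - ⅔yz² - 5/9yz - 19/9z² + 8/9z → 5/2xz - 11/9x - ⅔yz² - 13/6yz + 551/18y - 19/9z² + 277/18z + 29/2
  leading term xz: subtract (1)·k_5 from 5/2xz - 11/9x - ⅔yz² - 13/6yz + 551/18y - 19/9z² + 277/18z + 29/2 → -⅔yz² - 13/6yz + 551/18y + 5/18z² + 89/6z + 38/3
  leading term yz²: subtract (1/36z)·h_3 from -⅔yz² - 13/6yz + 551/18y + 5/18z² + 89/6z + 38/3 → -97/18yz + 551/18y - 17/18z² + 27/2z + 38/3
  leading term yz: subtract (97/432)·h_3 from -97/18yz + 551/18y - 17/18z² + 27/2z + 38/3 → 493/108y - 17/18z² + 391/108z + 17/9
  leading term y: subtract (-29/6)·k_4 from 493/108y - 17/18z² + 391/108z + 17/9 → -17/18z² + 221/27z - 391/54
  leading term z²: no divisor's leading term divides it; move -17/18z² to the remainder.
  leading term z: no divisor's leading term divides it; move 221/27z to the remainder.
  leading term 1: no divisor's leading term divides it; move -391/54 to the remainder.
  remainder -17/18z² + 221/27z - 391/54 ≠ 0; add k_6 = -17/18z² + 221/27z - 391/54 to the basis.

S(h_1,k_4): lcm = xy. S = xz - 4/3x + ⅓yz - 19/3y - 3z - 3.
  leading term xz: subtract (⅖)·k_5 from xz - 4/3x + ⅓yz - 19/3y - 3z - 3 → -38/45x + ⅓yz - 19/3y + 43/45z² - 29/9z - 56/15
  leading term x: no divisor's leading term divides it; move -38/45x to the remainder.
  leading term yz: subtract (-1/72)·h_3 from ⅓yz - 19/3y + 43/45z² - 29/9z - 56/15 → -85/18y + 43/45z² - 47/18z - 46/15
  leading term y: subtract (5)·k_4 from -85/18y + 43/45z² - 47/18z - 46/15 → 43/45z² - 22/3z + 287/45
  leading term z²: subtract (-86/85)·k_6 from 43/45z² - 22/3z + 287/45 → 128/135z - 128/135
  leading term z: no divisor's leading term divides it; move 128/135z to the remainder.
  leading term 1: no divisor's leading term divides it; move -128/135 to the remainder.
  remainder -38/45x + 128/135z - 128/135 ≠ 0; add k_7 = -38/45x + 128/135z - 128/135 to the basis.

The other S-polynomials (S(h_2,k_4), S(h_3,k_4), S(h_1,k_5), S(h_2,k_5), S(h_3,k_5), S(k_4,k_5), S(h_1,k_6), S(h_2,k_6), S(h_3,k_6), S(k_4,k_6), S(k_5,k_6), S(h_1,k_7), S(h_2,k_7), S(h_3,k_7), S(k_4,k_7), S(k_5,k_7), S(k_6,k_7)) all reduce to 0 modulo the current basis, so we have a Gröbner basis.
Inter-reduce: drop elements whose leading term is divisible by another's, tail-reduce, and make monic.
Reduced Gröbner basis: {x - 64/57z + 64/57, y - z + 2, z² - 26/3z + 23/3}.

Same reduced basis, so the two generating sets span the same ideal.

Yes, the ideals are equal.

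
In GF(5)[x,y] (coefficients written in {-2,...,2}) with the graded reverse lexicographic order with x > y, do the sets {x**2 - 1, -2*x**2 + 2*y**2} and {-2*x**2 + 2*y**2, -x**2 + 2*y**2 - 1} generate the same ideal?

Since reduced Gröbner bases are canonical representatives of ideals under a given ordering, it suffices to compute and compare them.
Buchberger on the first generating set:
f_1 = x**2 - 1, LT = x**2.
f_2 = -2*x**2 + 2*y**2, LT = x**2.

S(f_1,f_2): lcm = x**2. S = y**2 - 1.
  leading term y**2: no divisor's leading term divides it; move y**2 to the remainder.
  leading term 1: no divisor's leading term divides it; move -1 to the remainder.
  remainder y**2 - 1 ≠ 0; add g_3 = y**2 - 1 to the basis.

The other S-polynomials (S(f_1,g_3), S(f_2,g_3)) all reduce to 0 modulo the current basis, so we have a Gröbner basis.
Inter-reduce: drop elements whose leading term is divisible by another's, tail-reduce, and make monic.
Reduced Gröbner basis: {x**2 - 1, y**2 - 1}.

Buchberger on the second generating set:
h_1 = -2*x**2 + 2*y**2, LT = x**2.
h_2 = -x**2 + 2*y**2 - 1, LT = x**2.

S(h_1,h_2): lcm = x**2. S = y**2 - 1.
  leading term y**2: no divisor's leading term divides it; move y**2 to the remainder.
  leading term 1: no divisor's leading term divides it; move -1 to the remainder.
  remainder y**2 - 1 ≠ 0; add k_3 = y**2 - 1 to the basis.

The other S-polynomials (S(h_1,k_3), S(h_2,k_3)) all reduce to 0 modulo the current basis, so we have a Gröbner basis.
Inter-reduce: drop elements whose leading term is divisible by another's, tail-reduce, and make monic.
Reduced Gröbner basis: {x**2 - 1, y**2 - 1}.

The two bases agree; hence the ideals are identical.

Yes, the ideals are equal.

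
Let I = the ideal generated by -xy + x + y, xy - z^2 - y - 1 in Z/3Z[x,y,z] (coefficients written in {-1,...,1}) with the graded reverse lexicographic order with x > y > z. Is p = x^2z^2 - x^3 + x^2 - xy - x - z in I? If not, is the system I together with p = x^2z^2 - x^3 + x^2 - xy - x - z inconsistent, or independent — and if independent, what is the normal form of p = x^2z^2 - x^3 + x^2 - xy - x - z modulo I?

x^2z^2 - x^3 + x^2 - xy - x - z is independent of I; its normal form modulo I is x - y - z.

First compute the reduced Gröbner basis of I by Buchberger's algorithm.
f_1 = -xy + x + y, LT = xy.
f_2 = xy - z^2 - y - 1, LT = xy.

S(f_1,f_2): lcm = xy. S = z^2 - x + 1.
  reduce S modulo (f_1, f_2):
  remainder z^2 - x + 1 ≠ 0; add h_3 = z^2 - x + 1 to the basis.

The other S-polynomials (S(f_1,h_3), S(f_2,h_3)) all reduce to 0 modulo the current basis, so we have a Gröbner basis.
Inter-reduce: drop elements whose leading term is divisible by another's, tail-reduce, and make monic.
Reduced Gröbner basis: {xy - x - y, z^2 - x + 1}.
Label its elements g_1 = xy - x - y, g_2 = z^2 - x + 1.

Reduce p = x^2z^2 - x^3 + x^2 - xy - x - z modulo G:
  leading term x^2z^2: subtract (x^2)·g_2 from x^2z^2 - x^3 + x^2 - xy - x - z → -xy - x - z
  leading term xy: subtract (-1)·g_1 from -xy - x - z → x - y - z
  leading term x: no divisor's leading term divides it; move x to the remainder.
  leading term y: no divisor's leading term divides it; move -y to the remainder.
  leading term z: no divisor's leading term divides it; move -z to the remainder.
  normal form = x - y - z.
The normal form is nonzero, so p ∉ I. Since p minus its normal form lies in I, I + (p) = I + (r) where r = x - y - z; decide whether this ideal is the whole ring.
Run Buchberger on G together with r (pairs among the g_i already reduce to 0 since G is a Gröbner basis):
g_1 = xy - x - y, LT = xy.
g_2 = z^2 - x + 1, LT = z^2.
r = x - y - z, LT = x.

S(g_1,r): lcm = xy. S = y^2 + yz - x - y.
  reduce S modulo (g_1, g_2, r):
  remainder y^2 + yz + y - z ≠ 0; add m_4 = y^2 + yz + y - z to the basis.

The other S-polynomials (S(g_1,g_2), S(g_2,r), S(g_1,m_4), S(g_2,m_4), S(r,m_4)) all reduce to 0 modulo the current basis, so we have a Gröbner basis.
Inter-reduce: drop elements whose leading term is divisible by another's, tail-reduce, and make monic.
Reduced Gröbner basis: {y^2 + yz + y - z, z^2 - y - z + 1, x - y - z}.
The reduced Gröbner basis of I + (p) is {y^2 + yz + y - z, z^2 - y - z + 1, x - y - z} ≠ {1}, a proper ideal, so the enlarged system stays consistent: p is independent of I, with normal form x - y - z.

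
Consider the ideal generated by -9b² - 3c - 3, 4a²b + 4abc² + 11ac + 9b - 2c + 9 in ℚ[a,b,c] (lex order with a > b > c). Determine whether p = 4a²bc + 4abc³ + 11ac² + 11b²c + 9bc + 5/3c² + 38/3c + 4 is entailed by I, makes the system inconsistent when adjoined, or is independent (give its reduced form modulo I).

First compute the reduced Gröbner basis of I by Buchberger's algorithm.
f_1 = -9b² - 3c - 3, LT = b².
f_2 = 4a²b + 4abc² + 11ac + 9b - 2c + 9, LT = a²b.

S(f_1,f_2): lcm = a²b². S = ⅓a²c + ⅓a² - ab²c² - 11/4abc - 9/4b² + ½bc - 9/4b.
  leading term a²c: no divisor's leading term divides it; move ⅓a²c to the remainder.
  leading term a²: no divisor's leading term divides it; move ⅓a² to the remainder.
  leading term ab²c²: subtract (1/9ac²)·f_1 from -ab²c² - 11/4abc - 9/4b² + ½bc - 9/4b → -11/4abc + ⅓ac³ + ⅓ac² - 9/4b² + ½bc - 9/4b
  leading term abc: no divisor's leading term divides it; move -11/4abc to the remainder.
  leading term ac³: no divisor's leading term divides it; move ⅓ac³ to the remainder.
  leading term ac²: no divisor's leading term divides it; move ⅓ac² to the remainder.
  leading term b²: subtract (¼)·f_1 from -9/4b² + ½bc - 9/4b → ½bc - 9/4b + ¾c + ¾
  leading term bc: no divisor's leading term divides it; move ½bc to the remainder.
  leading term b: no divisor's leading term divides it; move -9/4b to the remainder.
  leading term c: no divisor's leading term divides it; move ¾c to the remainder.
  leading term 1: no divisor's leading term divides it; move ¾ to the remainder.
  remainder ⅓a²c + ⅓a² - 11/4abc + ⅓ac³ + ⅓ac² + ½bc - 9/4b + ¾c + ¾ ≠ 0; add h_3 = ⅓a²c + ⅓a² - 11/4abc + ⅓ac³ + ⅓ac² + ½bc - 9/4b + ¾c + ¾ to the basis.

The other S-polynomials (S(f_1,h_3), S(f_2,h_3)) all reduce to 0 modulo the current basis, so we have a Gröbner basis.
Inter-reduce: drop elements whose leading term is divisible by another's, tail-reduce, and make monic.
Reduced Gröbner basis: {a²b + abc² + 11/4ac + 9/4b - ½c + 9/4, a²c + a² - 33/4abc + ac³ + ac² + 3/2bc - 27/4b + 9/4c + 9/4, b² + ⅓c + ⅓}.
Label its elements g_1 = a²b + abc² + 11/4ac + 9/4b - ½c + 9/4, g_2 = a²c + a² - 33/4abc + ac³ + ac² + 3/2bc - 27/4b + 9/4c + 9/4, g_3 = b² + ⅓c + ⅓.

Reduce p = 4a²bc + 4abc³ + 11ac² + 11b²c + 9bc + 5/3c² + 38/3c + 4 modulo G:
  leading term a²bc: subtract (4c)·g_1 from 4a²bc + 4abc³ + 11ac² + 11b²c + 9bc + 5/3c² + 38/3c + 4 → 11b²c + 11/3c² + 11/3c + 4
  leading term b²c: subtract (11c)·g_3 from 11b²c + 11/3c² + 11/3c + 4 → 4
  leading term 1: no divisor's leading term divides it; move 4 to the remainder.
  normal form = 4.
The normal form is nonzero, so p ∉ I. Since p minus its normal form lies in I, I + (p) = I + (r) where r = 4; decide whether this ideal is the whole ring.
Here r = 4 is a nonzero constant, hence a unit: 1 ∈ I + (p), the Gröbner basis of I + (p) is {1}, and the enlarged system has no common solution — adjoining p is inconsistent.

Ideal membership is decidable via reduction modulo a Gröbner basis.

Adjoining 4a²bc + 4abc³ + 11ac² + 11b²c + 9bc + 5/3c² + 38/3c + 4 makes the ideal the whole ring: the system is inconsistent.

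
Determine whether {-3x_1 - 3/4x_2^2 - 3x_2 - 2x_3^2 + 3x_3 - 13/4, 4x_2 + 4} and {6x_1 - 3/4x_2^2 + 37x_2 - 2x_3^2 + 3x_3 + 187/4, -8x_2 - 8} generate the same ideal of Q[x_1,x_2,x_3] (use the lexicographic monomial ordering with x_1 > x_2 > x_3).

Since reduced Gröbner bases are canonical representatives of ideals under a given ordering, it suffices to compute and compare them.
Buchberger on the first generating set:
f_1 = -3x_1 - 3/4x_2^2 - 3x_2 - 2x_3^2 + 3x_3 - 13/4, LT = x_1.
f_2 = 4x_2 + 4, LT = x_2.

The S-polynomials (S(f_1,f_2)) all reduce to 0 modulo the current basis, so we have a Gröbner basis.
Inter-reduce: drop elements whose leading term is divisible by another's, tail-reduce, and make monic.
Reduced Gröbner basis: {x_1 + 2/3x_3^2 - x_3 + 1/3, x_2 + 1}.

Buchberger on the second generating set:
h_1 = 6x_1 - 3/4x_2^2 + 37x_2 - 2x_3^2 + 3x_3 + 187/4, LT = x_1.
h_2 = -8x_2 - 8, LT = x_2.

The S-polynomials (S(h_1,h_2)) all reduce to 0 modulo the current basis, so we have a Gröbner basis.
Inter-reduce: drop elements whose leading term is divisible by another's, tail-reduce, and make monic.
Reduced Gröbner basis: {x_1 - 1/3x_3^2 + 1/2x_3 + 3/2, x_2 + 1}.

These differ, so the ideals are not equal.

No, the ideals differ.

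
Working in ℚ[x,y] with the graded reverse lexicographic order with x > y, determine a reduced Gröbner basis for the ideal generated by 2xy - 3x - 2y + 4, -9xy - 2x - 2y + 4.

f_1 = 2xy - 3x - 2y + 4, LT = xy.
f_2 = -9xy - 2x - 2y + 4, LT = xy.

S(f_1,f_2): lcm = xy. S = -31/18x - 11/9y + 22/9.
  leading term x: no divisor's leading term divides it; move -31/18x to the remainder.
  leading term y: no divisor's leading term divides it; move -11/9y to the remainder.
  leading term 1: no divisor's leading term divides it; move 22/9 to the remainder.
  remainder -31/18x - 11/9y + 22/9 ≠ 0; add g_3 = -31/18x - 11/9y + 22/9 to the basis.

S(f_1,g_3): lcm = xy. S = -22/31y² - 3/2x + 13/31y + 2.
  leading term y²: no divisor's leading term divides it; move -22/31y² to the remainder.
  leading term x: subtract (27/31)·g_3 from -3/2x + 13/31y + 2 → 46/31y - 4/31
  leading term y: no divisor's leading term divides it; move 46/31y to the remainder.
  leading term 1: no divisor's leading term divides it; move -4/31 to the remainder.
  remainder -22/31y² + 46/31y - 4/31 ≠ 0; add g_4 = -22/31y² + 46/31y - 4/31 to the basis.

The other S-polynomials (S(f_2,g_3), S(f_1,g_4), S(f_2,g_4), S(g_3,g_4)) all reduce to 0 modulo the current basis, so we have a Gröbner basis.
Inter-reduce: drop elements whose leading term is divisible by another's, tail-reduce, and make monic.

G = {y² - 23/11y + 2/11, x + 22/31y - 44/31}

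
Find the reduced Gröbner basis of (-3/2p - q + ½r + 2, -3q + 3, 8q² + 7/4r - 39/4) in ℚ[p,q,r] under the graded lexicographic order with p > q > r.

This is the nonlinear analogue of row-reducing a linear system.

f_1 = -3/2p - q + ½r + 2, LT = p.
f_2 = -3q + 3, LT = q.
f_3 = 8q² + 7/4r - 39/4, LT = q².

S(f_2,f_3): lcm = q². S = -q - 7/32r + 39/32.
  leading term q: subtract (⅓)·f_2 from -q - 7/32r + 39/32 → -7/32r + 7/32
  leading term r: no divisor's leading term divides it; move -7/32r to the remainder.
  leading term 1: no divisor's leading term divides it; move 7/32 to the remainder.
  remainder -7/32r + 7/32 ≠ 0; add g_4 = -7/32r + 7/32 to the basis.

The other S-polynomials (S(f_1,f_2), S(f_1,f_3), S(f_1,g_4), S(f_2,g_4), S(f_3,g_4)) all reduce to 0 modulo the current basis, so we have a Gröbner basis.
Inter-reduce: drop elements whose leading term is divisible by another's, tail-reduce, and make monic.

G = {p - 1, q - 1, r - 1}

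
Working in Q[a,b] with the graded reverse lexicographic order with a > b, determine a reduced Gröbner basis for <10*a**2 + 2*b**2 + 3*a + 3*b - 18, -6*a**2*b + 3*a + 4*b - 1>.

This is the nonlinear analogue of row-reducing a linear system.

f_1 = 10*a**2 + 2*b**2 + 3*a + 3*b - 18, LT = a**2.
f_2 = -6*a**2*b + 3*a + 4*b - 1, LT = a**2*b.

S(f_1,f_2): lcm = a**2*b. S = 1/5*b**3 + 3/10*a*b + 3/10*b**2 + 1/2*a - 17/15*b - 1/6.
  leading term b**3: no divisor's leading term divides it; move 1/5*b**3 to the remainder.
  leading term a*b: no divisor's leading term divides it; move 3/10*a*b to the remainder.
  leading term b**2: no divisor's leading term divides it; move 3/10*b**2 to the remainder.
  leading term a: no divisor's leading term divides it; move 1/2*a to the remainder.
  leading term b: no divisor's leading term divides it; move -17/15*b to the remainder.
  leading term 1: no divisor's leading term divides it; move -1/6 to the remainder.
  remainder 1/5*b**3 + 3/10*a*b + 3/10*b**2 + 1/2*a - 17/15*b - 1/6 ≠ 0; add g_3 = 1/5*b**3 + 3/10*a*b + 3/10*b**2 + 1/2*a - 17/15*b - 1/6 to the basis.

S(f_1,g_3): leading monomials are coprime, so the S-polynomial reduces to 0 (Buchberger's first criterion).
S(f_2,g_3): lcm = a**2*b**3. S = -3/2*a**3*b - 3/2*a**2*b**2 - 5/2*a**3 + 17/3*a**2*b - 1/2*a*b**2 - 2/3*b**3 + 5/6*a**2 + 1/6*b**2.
  leading term a**3*b: subtract (-3/20*a*b)·f_1 from -3/2*a**3*b - 3/2*a**2*b**2 - 5/2*a**3 + 17/3*a**2*b - 1/2*a*b**2 - 2/3*b**3 + 5/6*a**2 + 1/6*b**2 → -3/2*a**2*b**2 + 3/10*a*b**3 - 5/2*a**3 + 367/60*a**2*b - 1/20*a*b**2 - 2/3*b**3 + 5/6*a**2 - 27/10*a*b + 1/6*b**2
  leading term a**2*b**2: subtract (-3/20*b**2)·f_1 from -3/2*a**2*b**2 + 3/10*a*b**3 - 5/2*a**3 + 367/60*a**2*b - 1/20*a*b**2 - 2/3*b**3 + 5/6*a**2 - 27/10*a*b + 1/6*b**2 → 3/10*a*b**3 + 3/10*b**4 - 5/2*a**3 + 367/60*a**2*b + 2/5*a*b**2 - 13/60*b**3 + 5/6*a**2 - 27/10*a*b - 38/15*b**2
  leading term a*b**3: subtract (3/2*a)·g_3 from 3/10*a*b**3 + 3/10*b**4 - 5/2*a**3 + 367/60*a**2*b + 2/5*a*b**2 - 13/60*b**3 + 5/6*a**2 - 27/10*a*b - 38/15*b**2 → 3/10*b**4 - 5/2*a**3 + 17/3*a**2*b - 1/20*a*b**2 - 13/60*b**3 + 1/12*a**2 - a*b - 38/15*b**2 + 1/4*a
  leading term b**4: subtract (3/2*b)·g_3 from 3/10*b**4 - 5/2*a**3 + 17/3*a**2*b - 1/20*a*b**2 - 13/60*b**3 + 1/12*a**2 - a*b - 38/15*b**2 + 1/4*a → -5/2*a**3 + 17/3*a**2*b - 1/2*a*b**2 - 2/3*b**3 + 1/12*a**2 - 7/4*a*b - 5/6*b**2 + 1/4*a + 1/4*b
  leading term a**3: subtract (-1/4*a)·f_1 from -5/2*a**3 + 17/3*a**2*b - 1/2*a*b**2 - 2/3*b**3 + 1/12*a**2 - 7/4*a*b - 5/6*b**2 + 1/4*a + 1/4*b → 17/3*a**2*b - 2/3*b**3 + 5/6*a**2 - a*b - 5/6*b**2 - 17/4*a + 1/4*b
  leading term a**2*b: subtract (17/30*b)·f_1 from 17/3*a**2*b - 2/3*b**3 + 5/6*a**2 - a*b - 5/6*b**2 - 17/4*a + 1/4*b → -9/5*b**3 + 5/6*a**2 - 27/10*a*b - 38/15*b**2 - 17/4*a + 209/20*b
  leading term b**3: subtract (-9)·g_3 from -9/5*b**3 + 5/6*a**2 - 27/10*a*b - 38/15*b**2 - 17/4*a + 209/20*b → 5/6*a**2 + 1/6*b**2 + 1/4*a + 1/4*b - 3/2
  leading term a**2: subtract (1/12)·f_1 from 5/6*a**2 + 1/6*b**2 + 1/4*a + 1/4*b - 3/2 → 0
  remainder 0.

Every S-polynomial of the final basis reduces to 0, so we have a Gröbner basis.
Inter-reduce: drop elements whose leading term is divisible by another's, tail-reduce, and make monic.

G = {b**3 + 3/2*a*b + 3/2*b**2 + 5/2*a - 17/3*b - 5/6, a**2 + 1/5*b**2 + 3/10*a + 3/10*b - 9/5}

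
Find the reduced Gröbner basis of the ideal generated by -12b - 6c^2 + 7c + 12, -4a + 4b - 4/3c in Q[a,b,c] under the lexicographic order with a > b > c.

f_1 = -12b - 6c^2 + 7c + 12, LT = b.
f_2 = -4a + 4b - 4/3c, LT = a.

The S-polynomials (S(f_1,f_2)) all reduce to 0 modulo the current basis, so we have a Gröbner basis.

G = {a + 1/2c^2 - 1/4c - 1, b + 1/2c^2 - 7/12c - 1}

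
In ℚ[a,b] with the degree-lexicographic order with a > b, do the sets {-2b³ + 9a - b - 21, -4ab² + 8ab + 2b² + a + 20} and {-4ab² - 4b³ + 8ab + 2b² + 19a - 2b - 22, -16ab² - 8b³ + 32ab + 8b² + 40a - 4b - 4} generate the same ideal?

Equality of ideals is decidable: compute both reduced Gröbner bases (unique for the ordering) and check whether they agree.
Buchberger on the first generating set:
f_1 = -2b³ + 9a - b - 21, LT = b³.
f_2 = -4ab² + 8ab + 2b² + a + 20, LT = ab².

S(f_1,f_2): lcm = ab³. S = 2ab² + ½b³ - 9/2a² + ¾ab + 21/2a + 5b.
  leading term ab²: subtract (-½)·f_2 from 2ab² + ½b³ - 9/2a² + ¾ab + 21/2a + 5b → ½b³ - 9/2a² + 19/4ab + b² + 11a + 5b + 10
  leading term b³: subtract (-¼)·f_1 from ½b³ - 9/2a² + 19/4ab + b² + 11a + 5b + 10 → -9/2a² + 19/4ab + b² + 53/4a + 19/4b + 19/4
  leading term a²: no divisor's leading term divides it; move -9/2a² to the remainder.
  leading term ab: no divisor's leading term divides it; move 19/4ab to the remainder.
  leading term b²: no divisor's leading term divides it; move b² to the remainder.
  leading term a: no divisor's leading term divides it; move 53/4a to the remainder.
  leading term b: no divisor's leading term divides it; move 19/4b to the remainder.
  leading term 1: no divisor's leading term divides it; move 19/4 to the remainder.
  remainder -9/2a² + 19/4ab + b² + 53/4a + 19/4b + 19/4 ≠ 0; add g_3 = -9/2a² + 19/4ab + b² + 53/4a + 19/4b + 19/4 to the basis.

The other S-polynomials (S(f_1,g_3), S(f_2,g_3)) all reduce to 0 modulo the current basis, so we have a Gröbner basis.
Inter-reduce: drop elements whose leading term is divisible by another's, tail-reduce, and make monic.
Reduced Gröbner basis: {ab² - 2ab - ½b² - ¼a - 5, b³ - 9/2a + ½b + 21/2, a² - 19/18ab - 2/9b² - 53/18a - 19/18b - 19/18}.

Buchberger on the second generating set:
h_1 = -4ab² - 4b³ + 8ab + 2b² + 19a - 2b - 22, LT = ab².
h_2 = -16ab² - 8b³ + 32ab + 8b² + 40a - 4b - 4, LT = ab².

S(h_1,h_2): lcm = ab². S = ½b³ - 9/4a + ¼b + 21/4.
  leading term b³: no divisor's leading term divides it; move ½b³ to the remainder.
  leading term a: no divisor's leading term divides it; move -9/4a to the remainder.
  leading term b: no divisor's leading term divides it; move ¼b to the remainder.
  leading term 1: no divisor's leading term divides it; move 21/4 to the remainder.
  remainder ½b³ - 9/4a + ¼b + 21/4 ≠ 0; add k_3 = ½b³ - 9/4a + ¼b + 21/4 to the basis.

S(h_1,k_3): lcm = ab³. S = b⁴ - 2ab² - ½b³ + 9/2a² - 21/4ab + ½b² - 21/2a + 11/2b.
  leading term b⁴: subtract (2b)·k_3 from b⁴ - 2ab² - ½b³ + 9/2a² - 21/4ab + ½b² - 21/2a + 11/2b → -2ab² - ½b³ + 9/2a² - ¾ab - 21/2a - 5b
  leading term ab²: subtract (½)·h_1 from -2ab² - ½b³ + 9/2a² - ¾ab - 21/2a - 5b → 3/2b³ + 9/2a² - 19/4ab - b² - 20a - 4b + 11
  leading term b³: subtract (3)·k_3 from 3/2b³ + 9/2a² - 19/4ab - b² - 20a - 4b + 11 → 9/2a² - 19/4ab - b² - 53/4a - 19/4b - 19/4
  leading term a²: no divisor's leading term divides it; move 9/2a² to the remainder.
  leading term ab: no divisor's leading term divides it; move -19/4ab to the remainder.
  leading term b²: no divisor's leading term divides it; move -b² to the remainder.
  leading term a: no divisor's leading term divides it; move -53/4a to the remainder.
  leading term b: no divisor's leading term divides it; move -19/4b to the remainder.
  leading term 1: no divisor's leading term divides it; move -19/4 to the remainder.
  remainder 9/2a² - 19/4ab - b² - 53/4a - 19/4b - 19/4 ≠ 0; add k_4 = 9/2a² - 19/4ab - b² - 53/4a - 19/4b - 19/4 to the basis.

The other S-polynomials (S(h_2,k_3), S(h_1,k_4), S(h_2,k_4), S(k_3,k_4)) all reduce to 0 modulo the current basis, so we have a Gröbner basis.
Inter-reduce: drop elements whose leading term is divisible by another's, tail-reduce, and make monic.
Reduced Gröbner basis: {ab² - 2ab - ½b² - ¼a - 5, b³ - 9/2a + ½b + 21/2, a² - 19/18ab - 2/9b² - 53/18a - 19/18b - 19/18}.

Same reduced basis, so the two generating sets span the same ideal.

Yes, the ideals are equal.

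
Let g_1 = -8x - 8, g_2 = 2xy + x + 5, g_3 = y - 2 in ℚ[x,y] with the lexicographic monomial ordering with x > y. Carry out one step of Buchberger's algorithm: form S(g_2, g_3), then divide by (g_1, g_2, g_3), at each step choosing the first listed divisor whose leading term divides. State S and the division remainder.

S(g_2, g_3) = 5/2x + 5/2; remainder on division = 0.

lcm(LM(g_2), LM(g_3)) = xy.
S = (lcm/LT(g_2))·g_2 − (lcm/LT(g_3))·g_3 = 5/2x + 5/2.
Reduce S modulo (g_1, g_2, g_3) in that order:
  leading term x: subtract (-5/16)·g_1 from 5/2x + 5/2 → 0
The remainder is 0, so this S-polynomial contributes no new basis element.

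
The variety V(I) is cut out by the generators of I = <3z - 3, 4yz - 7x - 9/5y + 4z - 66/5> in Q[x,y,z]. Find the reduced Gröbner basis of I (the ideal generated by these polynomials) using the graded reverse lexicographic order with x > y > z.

f_1 = 3z - 3, LT = z.
f_2 = 4yz - 7x - 9/5y + 4z - 66/5, LT = yz.

S(f_1,f_2): lcm = yz. S = 7/4x - 11/20y - z + 33/10.
  leading term x: no divisor's leading term divides it; move 7/4x to the remainder.
  leading term y: no divisor's leading term divides it; move -11/20y to the remainder.
  leading term z: subtract (-1/3)·f_1 from -z + 33/10 → 23/10
  leading term 1: no divisor's leading term divides it; move 23/10 to the remainder.
  remainder 7/4x - 11/20y + 23/10 ≠ 0; add g_3 = 7/4x - 11/20y + 23/10 to the basis.

The other S-polynomials (S(f_1,g_3), S(f_2,g_3)) all reduce to 0 modulo the current basis, so we have a Gröbner basis.
Inter-reduce: drop elements whose leading term is divisible by another's, tail-reduce, and make monic.

G = {x - 11/35y + 46/35, z - 1}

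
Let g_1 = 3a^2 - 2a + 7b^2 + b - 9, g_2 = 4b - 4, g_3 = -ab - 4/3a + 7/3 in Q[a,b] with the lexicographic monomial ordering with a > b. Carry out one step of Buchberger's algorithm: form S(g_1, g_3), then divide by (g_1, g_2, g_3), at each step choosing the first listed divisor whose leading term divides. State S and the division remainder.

S(g_1, g_3) = -4/3a^2 - 2/3ab + 7/3a + 7/3b^3 + 1/3b^2 - 3b; remainder on division = 7/9a - 7/9.

lcm(LM(g_1), LM(g_3)) = a^2b.
S = (lcm/LT(g_1))·g_1 − (lcm/LT(g_3))·g_3 = -4/3a^2 - 2/3ab + 7/3a + 7/3b^3 + 1/3b^2 - 3b.
Reduce S modulo (g_1, g_2, g_3) in that order:
  leading term a^2: subtract (-4/9)·g_1 from -4/3a^2 - 2/3ab + 7/3a + 7/3b^3 + 1/3b^2 - 3b → -2/3ab + 13/9a + 7/3b^3 + 31/9b^2 - 23/9b - 4
  leading term ab: subtract (-1/6a)·g_2 from -2/3ab + 13/9a + 7/3b^3 + 31/9b^2 - 23/9b - 4 → 7/9a + 7/3b^3 + 31/9b^2 - 23/9b - 4
  leading term a: no divisor's leading term divides it; move 7/9a to the remainder.
  leading term b^3: subtract (7/12b^2)·g_2 from 7/3b^3 + 31/9b^2 - 23/9b - 4 → 52/9b^2 - 23/9b - 4
  leading term b^2: subtract (13/9b)·g_2 from 52/9b^2 - 23/9b - 4 → 29/9b - 4
  leading term b: subtract (29/36)·g_2 from 29/9b - 4 → -7/9
  leading term 1: no divisor's leading term divides it; move -7/9 to the remainder.
The remainder 7/9a - 7/9 is nonzero, so it would be added as the next basis element.
This is the inner loop of Buchberger's algorithm — each nonzero remainder becomes a new basis element.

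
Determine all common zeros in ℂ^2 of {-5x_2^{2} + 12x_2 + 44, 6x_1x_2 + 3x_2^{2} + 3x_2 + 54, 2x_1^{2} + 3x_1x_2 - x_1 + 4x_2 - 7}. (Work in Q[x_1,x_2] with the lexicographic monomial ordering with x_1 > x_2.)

{(5, -2)}

Compute a lex Gröbner basis by Buchberger's algorithm.
f_1 = -5x_2^{2} + 12x_2 + 44, LT = x_2^{2}.
f_2 = 6x_1x_2 + 3x_2^{2} + 3x_2 + 54, LT = x_1x_2.
f_3 = 2x_1^{2} + 3x_1x_2 - x_1 + 4x_2 - 7, LT = x_1^{2}.

S(f_1,f_2): lcm = x_1x_2^{2}. S = -\tfrac{12}{5}x_1x_2 - \tfrac{44}{5}x_1 - \tfrac{1}{2}x_2^{3} - \tfrac{1}{2}x_2^{2} - 9x_2.
  leading term x_1x_2: subtract (-\tfrac{2}{5})·f_2 from -\tfrac{12}{5}x_1x_2 - \tfrac{44}{5}x_1 - \tfrac{1}{2}x_2^{3} - \tfrac{1}{2}x_2^{2} - 9x_2 → -\tfrac{44}{5}x_1 - \tfrac{1}{2}x_2^{3} + \tfrac{7}{10}x_2^{2} - \tfrac{39}{5}x_2 + \tfrac{108}{5}
  leading term x_1: no divisor's leading term divides it; move -\tfrac{44}{5}x_1 to the remainder.
  leading term x_2^{3}: subtract (\tfrac{1}{10}x_2)·f_1 from -\tfrac{1}{2}x_2^{3} + \tfrac{7}{10}x_2^{2} - \tfrac{39}{5}x_2 + \tfrac{108}{5} → -\tfrac{1}{2}x_2^{2} - \tfrac{61}{5}x_2 + \tfrac{108}{5}
  leading term x_2^{2}: subtract (\tfrac{1}{10})·f_1 from -\tfrac{1}{2}x_2^{2} - \tfrac{61}{5}x_2 + \tfrac{108}{5} → -\tfrac{67}{5}x_2 + \tfrac{86}{5}
  leading term x_2: no divisor's leading term divides it; move -\tfrac{67}{5}x_2 to the remainder.
  leading term 1: no divisor's leading term divides it; move \tfrac{86}{5} to the remainder.
  remainder -\tfrac{44}{5}x_1 - \tfrac{67}{5}x_2 + \tfrac{86}{5} ≠ 0; add h_4 = -\tfrac{44}{5}x_1 - \tfrac{67}{5}x_2 + \tfrac{86}{5} to the basis.

S(f_1,f_3): leading monomials are coprime, so the S-polynomial reduces to 0 (Buchberger's first criterion).
S(f_2,f_3): lcm = x_1^{2}x_2. S = -x_1x_2^{2} + x_1x_2 + 9x_1 - 2x_2^{2} + \tfrac{7}{2}x_2.
  leading term x_1x_2^{2}: subtract (\tfrac{1}{5}x_1)·f_1 from -x_1x_2^{2} + x_1x_2 + 9x_1 - 2x_2^{2} + \tfrac{7}{2}x_2 → -\tfrac{7}{5}x_1x_2 + \tfrac{1}{5}x_1 - 2x_2^{2} + \tfrac{7}{2}x_2
  leading term x_1x_2: subtract (-\tfrac{7}{30})·f_2 from -\tfrac{7}{5}x_1x_2 + \tfrac{1}{5}x_1 - 2x_2^{2} + \tfrac{7}{2}x_2 → \tfrac{1}{5}x_1 - \tfrac{13}{10}x_2^{2} + \tfrac{21}{5}x_2 + \tfrac{63}{5}
  leading term x_1: subtract (-\tfrac{1}{44})·h_4 from \tfrac{1}{5}x_1 - \tfrac{13}{10}x_2^{2} + \tfrac{21}{5}x_2 + \tfrac{63}{5} → -\tfrac{13}{10}x_2^{2} + \tfrac{857}{220}x_2 + \tfrac{1429}{110}
  leading term x_2^{2}: subtract (\tfrac{13}{50})·f_1 from -\tfrac{13}{10}x_2^{2} + \tfrac{857}{220}x_2 + \tfrac{1429}{110} → \tfrac{853}{1100}x_2 + \tfrac{853}{550}
  leading term x_2: no divisor's leading term divides it; move \tfrac{853}{1100}x_2 to the remainder.
  leading term 1: no divisor's leading term divides it; move \tfrac{853}{550} to the remainder.
  remainder \tfrac{853}{1100}x_2 + \tfrac{853}{550} ≠ 0; add h_5 = \tfrac{853}{1100}x_2 + \tfrac{853}{550} to the basis.

S(f_1,h_4): leading monomials are coprime, so the S-polynomial reduces to 0 (Buchberger's first criterion).
S(f_2,h_4): lcm = x_1x_2. S = -\tfrac{45}{44}x_2^{2} + \tfrac{27}{11}x_2 + 9.
  leading term x_2^{2}: subtract (\tfrac{9}{44})·f_1 from -\tfrac{45}{44}x_2^{2} + \tfrac{27}{11}x_2 + 9 → 0
  remainder 0.

S(f_3,h_4): lcm = x_1^{2}. S = -\tfrac{1}{44}x_1x_2 + \tfrac{16}{11}x_1 + 2x_2 - \tfrac{7}{2}.
  leading term x_1x_2: subtract (-\tfrac{1}{264})·f_2 from -\tfrac{1}{44}x_1x_2 + \tfrac{16}{11}x_1 + 2x_2 - \tfrac{7}{2} → \tfrac{16}{11}x_1 + \tfrac{1}{88}x_2^{2} + \tfrac{177}{88}x_2 - \tfrac{145}{44}
  leading term x_1: subtract (-\tfrac{20}{121})·h_4 from \tfrac{16}{11}x_1 + \tfrac{1}{88}x_2^{2} + \tfrac{177}{88}x_2 - \tfrac{145}{44} → \tfrac{1}{88}x_2^{2} - \tfrac{197}{968}x_2 - \tfrac{219}{484}
  leading term x_2^{2}: subtract (-\tfrac{1}{440})·f_1 from \tfrac{1}{88}x_2^{2} - \tfrac{197}{968}x_2 - \tfrac{219}{484} → -\tfrac{853}{4840}x_2 - \tfrac{853}{2420}
  leading term x_2: subtract (-\tfrac{5}{22})·h_5 from -\tfrac{853}{4840}x_2 - \tfrac{853}{2420} → 0
  remainder 0.

S(f_1,h_5): lcm = x_2^{2}. S = -\tfrac{22}{5}x_2 - \tfrac{44}{5}.
  leading term x_2: subtract (-\tfrac{4840}{853})·h_5 from -\tfrac{22}{5}x_2 - \tfrac{44}{5} → 0
  remainder 0.

S(f_2,h_5): lcm = x_1x_2. S = -2x_1 + \tfrac{1}{2}x_2^{2} + \tfrac{1}{2}x_2 + 9.
  leading term x_1: subtract (\tfrac{5}{22})·h_4 from -2x_1 + \tfrac{1}{2}x_2^{2} + \tfrac{1}{2}x_2 + 9 → \tfrac{1}{2}x_2^{2} + \tfrac{39}{11}x_2 + \tfrac{56}{11}
  leading term x_2^{2}: subtract (-\tfrac{1}{10})·f_1 from \tfrac{1}{2}x_2^{2} + \tfrac{39}{11}x_2 + \tfrac{56}{11} → \tfrac{261}{55}x_2 + \tfrac{522}{55}
  leading term x_2: subtract (\tfrac{5220}{853})·h_5 from \tfrac{261}{55}x_2 + \tfrac{522}{55} → 0
  remainder 0.

S(f_3,h_5): leading monomials are coprime, so the S-polynomial reduces to 0 (Buchberger's first criterion).
S(h_4,h_5): leading monomials are coprime, so the S-polynomial reduces to 0 (Buchberger's first criterion).
Every S-polynomial of the final basis reduces to 0, so we have a Gröbner basis.
Inter-reduce: drop elements whose leading term is divisible by another's, tail-reduce, and make monic.
Reduced Gröbner basis: {x_1 - 5, x_2 + 2}.

The lex basis is triangular: the last element involves only x_2. Solving x_2 + 2 = 0 gives x_2 ∈ {-2}; substituting each value into the earlier elements determines the remaining variables.
  x_2 = -2: the earlier basis element becomes x_1 - 5 = 0, giving x_1 = 5 — point (5, -2).
Check: every point annihilates each of the original generators.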